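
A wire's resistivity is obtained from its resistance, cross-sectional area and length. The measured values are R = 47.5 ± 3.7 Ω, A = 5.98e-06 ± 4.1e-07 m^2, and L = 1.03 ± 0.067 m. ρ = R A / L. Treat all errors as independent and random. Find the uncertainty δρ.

Products/powers → add relative errors in quadrature, weighted by exponent:
  (1·δR/R)² = (1×0.0779)² = 0.00607;  (1·δA/A)² = (1×0.0686)² = 0.00470;  (-1·δL/L)² = (-1×0.0650)² = 0.00423
δρ/ρ = √(0.0150) = 0.122
ρ = 0.000276 Ω·m, so δρ = 0.122 × 0.000276 = 3.38e-05 Ω·m.

3.38e-05 Ω·m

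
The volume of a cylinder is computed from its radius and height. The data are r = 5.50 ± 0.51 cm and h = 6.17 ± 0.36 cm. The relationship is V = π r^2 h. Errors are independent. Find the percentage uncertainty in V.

19.4%

V is a product of powers, so relative uncertainties combine in quadrature:
  (2·δr/r)² = (2×0.0927)² = 0.0344;  (1·δh/h)² = (1×0.0583)² = 0.00340
δV/V = √(0.0378) = 0.194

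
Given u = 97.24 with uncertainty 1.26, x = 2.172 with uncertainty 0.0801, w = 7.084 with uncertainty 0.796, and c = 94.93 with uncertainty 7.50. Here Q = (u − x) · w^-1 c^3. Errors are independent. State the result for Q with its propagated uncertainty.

(1.148 ± 0.302) × 10^7

Let h = u − x = 95.07. δh = √(δu² + δx²) = √(1.59 + 0.00642) = 1.26, so δh/h = 0.0133.
Q is then a monomial in h, w, c:
δQ/Q = √((δh/h)² + (-1·δw/w)² + (3·δc/c)²) = √(0.000176 + 0.0126 + 0.0562) = 0.263
Q = 1.148e+07, so δQ = 0.263 × 1.148e+07 = 3.02e+06.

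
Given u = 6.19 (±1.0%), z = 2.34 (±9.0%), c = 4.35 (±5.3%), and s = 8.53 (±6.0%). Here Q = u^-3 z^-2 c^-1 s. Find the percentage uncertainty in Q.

19.9%

Q is a product of powers, so relative uncertainties combine in quadrature:
  (-3·δu/u)² = (-3×0.0100)² = 0.000900;  (-2·δz/z)² = (-2×0.0900)² = 0.0324;  (-1·δc/c)² = (-1×0.0530)² = 0.00281;  (1·δs/s)² = (1×0.0600)² = 0.00360
δQ/Q = √(0.0397) = 0.199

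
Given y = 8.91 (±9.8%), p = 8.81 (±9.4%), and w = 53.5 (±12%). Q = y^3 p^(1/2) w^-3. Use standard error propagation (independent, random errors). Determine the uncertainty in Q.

Each factor contributes (exponent × relative error)² to (δQ/Q)²:
  (3·δy/y)² = (3×0.0980)² = 0.0864;  (½·δp/p)² = (0.5×0.0940)² = 0.00221;  (-3·δw/w)² = (-3×0.120)² = 0.130
δQ/Q = √(0.218) = 0.467
Q = 0.0137, so δQ = 0.467 × 0.0137 = 0.00641.

0.00641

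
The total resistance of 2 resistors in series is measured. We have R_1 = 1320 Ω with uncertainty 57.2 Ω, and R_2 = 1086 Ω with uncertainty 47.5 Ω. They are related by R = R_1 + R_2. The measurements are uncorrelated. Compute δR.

74.4 Ω

Absolute uncertainties add in quadrature for a linear combination:
  (δR_1)² = 3270;  (δR_2)² = 2260
δR = √(5530) = 74.4 Ω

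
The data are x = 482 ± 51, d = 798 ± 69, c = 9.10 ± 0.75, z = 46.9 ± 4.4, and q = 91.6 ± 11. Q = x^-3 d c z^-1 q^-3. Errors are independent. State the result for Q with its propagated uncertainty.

(1.80 ± 0.906) × 10^-12

Products/powers → add relative errors in quadrature, weighted by exponent:
  (-3·δx/x)² = (-3×0.106)² = 0.101;  (1·δd/d)² = (1×0.0865)² = 0.00748;  (1·δc/c)² = (1×0.0824)² = 0.00679;  (-1·δz/z)² = (-1×0.0938)² = 0.00880;  (-3·δq/q)² = (-3×0.120)² = 0.130
δQ/Q = √(0.254) = 0.504
Q = 1.8e-12, so δQ = 0.504 × 1.8e-12 = 9.06e-13.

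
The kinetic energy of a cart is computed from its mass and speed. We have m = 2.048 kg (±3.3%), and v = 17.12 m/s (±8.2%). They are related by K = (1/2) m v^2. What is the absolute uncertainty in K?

Relative error in a monomial: (δK/K)² = Σ (nᵢ · δxᵢ/xᵢ)².
  (1·δm/m)² = (1×0.0330)² = 0.00109;  (2·δv/v)² = (2×0.0820)² = 0.0269
δK/K = √(0.0280) = 0.167
K = 300.1 J, so δK = 0.167 × 300.1 = 50.2 J.

50.2 J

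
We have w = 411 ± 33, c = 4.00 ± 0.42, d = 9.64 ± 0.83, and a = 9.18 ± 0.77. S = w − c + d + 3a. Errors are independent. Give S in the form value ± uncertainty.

Sums and differences: (δS)² = Σ (cᵢ δxᵢ)².
  (δw)² = 1090;  (δc)² = 0.176;  (δd)² = 0.689;  (3·δa)² = 5.34
δS = √(1100) = 33.1
S = 444.

444 ± 33.1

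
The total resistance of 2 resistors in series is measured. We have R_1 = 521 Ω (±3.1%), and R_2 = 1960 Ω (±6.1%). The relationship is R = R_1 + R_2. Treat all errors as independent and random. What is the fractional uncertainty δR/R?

0.0486

Each term contributes (cᵢ δxᵢ)² to (δR)²:
  (δR_1)² = 261;  (δR_2)² = 14300
δR = √(14600) = 121 Ω
R = 2480 Ω, so δR/R = 121/2480 = 0.0486.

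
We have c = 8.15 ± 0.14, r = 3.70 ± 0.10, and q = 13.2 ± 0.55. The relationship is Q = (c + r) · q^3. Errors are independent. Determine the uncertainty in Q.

Let u = c + r = 11.9. δu = √(δc² + δr²) = √(0.0196 + 0.0100) = 0.172, so δu/u = 0.0145.
Q is then a monomial in u, q:
δQ/Q = √((δu/u)² + (3·δq/q)²) = √(0.000211 + 0.0156) = 0.126
Q = 27300, so δQ = 0.126 × 27300 = 3430.

3430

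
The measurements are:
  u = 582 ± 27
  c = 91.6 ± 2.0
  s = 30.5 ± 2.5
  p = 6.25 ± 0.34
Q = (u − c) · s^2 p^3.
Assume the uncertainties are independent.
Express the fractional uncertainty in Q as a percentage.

23.8%

Let w = u − c = 490. δw = √(δu² + δc²) = √(729 + 4.00) = 27.1, so δw/w = 0.0552.
Q is then a monomial in w, s, p:
δQ/Q = √((δw/w)² + (2·δs/s)² + (3·δp/p)²) = √(0.00305 + 0.0269 + 0.0266) = 0.238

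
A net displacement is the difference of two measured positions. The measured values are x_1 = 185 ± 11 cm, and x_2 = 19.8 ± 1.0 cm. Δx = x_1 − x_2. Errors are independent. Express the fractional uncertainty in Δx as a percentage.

Δx is a linear combination, so absolute uncertainties add in quadrature:
  (δx_1)² = 121;  (δx_2)² = 1.00
δΔx = √(122) = 11.0 cm
Δx = 165 cm, so δΔx/Δx = 11.0/165 = 0.0669.

6.69%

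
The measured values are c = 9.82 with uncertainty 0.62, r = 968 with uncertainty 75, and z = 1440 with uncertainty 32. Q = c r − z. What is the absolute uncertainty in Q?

Let p = c·r = 9510. δp/p = √((1·δc/c)² + (1·δr/r)²) = √(0.00399 + 0.00600) = 0.0999, so δp = 950.
Q = p − z: δQ = √(δp² + δz²) = √(9.03e+05 + 1020) = 951

951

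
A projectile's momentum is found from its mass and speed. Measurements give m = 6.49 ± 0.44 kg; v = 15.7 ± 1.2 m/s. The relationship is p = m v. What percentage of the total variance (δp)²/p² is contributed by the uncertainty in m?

(δp/p)² = (1·δm/m)² + (1·δv/v)²
  m term: (1×0.0678)² = 0.00460
  v term: (1×0.0764)² = 0.00584
Total = 0.0104. Share from m = 0.00460/0.0104 = 0.440.

44.0%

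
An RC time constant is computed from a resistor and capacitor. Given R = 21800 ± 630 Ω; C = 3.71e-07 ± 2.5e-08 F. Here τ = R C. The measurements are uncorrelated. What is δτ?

Products/powers → add relative errors in quadrature, weighted by exponent:
  (1·δR/R)² = (1×0.0289)² = 0.000835;  (1·δC/C)² = (1×0.0674)² = 0.00454
δτ/τ = √(0.00538) = 0.0733
τ = 0.00809 s, so δτ = 0.0733 × 0.00809 = 0.000593 s.

0.000593 s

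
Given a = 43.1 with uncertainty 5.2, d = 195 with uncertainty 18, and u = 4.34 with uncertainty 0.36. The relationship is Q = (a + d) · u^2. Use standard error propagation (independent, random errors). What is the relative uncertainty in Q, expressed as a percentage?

Let w = a + d = 238. δw = √(δa² + δd²) = √(27.0 + 324) = 18.7, so δw/w = 0.0787.
Q is then a monomial in w, u:
δQ/Q = √((δw/w)² + (2·δu/u)²) = √(0.00619 + 0.0275) = 0.184

18.4%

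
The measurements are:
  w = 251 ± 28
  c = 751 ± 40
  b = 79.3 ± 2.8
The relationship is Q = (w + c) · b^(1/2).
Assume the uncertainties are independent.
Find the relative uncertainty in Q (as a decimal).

Let u = w + c = 1000. δu = √(δw² + δc²) = √(784 + 1600) = 48.8, so δu/u = 0.0487.
Q is then a monomial in u, b:
δQ/Q = √((δu/u)² + (½·δb/b)²) = √(0.00237 + 0.000312) = 0.0518

0.0518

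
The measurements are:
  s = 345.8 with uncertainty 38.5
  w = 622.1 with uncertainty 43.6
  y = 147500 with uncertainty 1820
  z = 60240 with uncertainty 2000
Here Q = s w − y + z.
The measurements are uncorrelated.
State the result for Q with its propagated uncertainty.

Let p = s·w = 215100. δp/p = √((1·δs/s)² + (1·δw/w)²) = √(0.0124 + 0.00491) = 0.132, so δp = 28300.
Q = p − y + z: δQ = √(δp² + δy² + δz²) = √(8.01e+08 + 3.31e+06 + 4e+06) = 28400
Q = 127900.

127900 ± 28400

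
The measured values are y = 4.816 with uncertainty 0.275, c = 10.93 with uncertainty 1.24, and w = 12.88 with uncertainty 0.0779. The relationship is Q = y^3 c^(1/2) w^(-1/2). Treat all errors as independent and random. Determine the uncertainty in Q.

18.6

Products/powers → add relative errors in quadrature, weighted by exponent:
  (3·δy/y)² = (3×0.0571)² = 0.0293;  (½·δc/c)² = (0.5×0.113)² = 0.00322;  (−½·δw/w)² = (-0.5×0.00605)² = 9.14e-06
δQ/Q = √(0.0326) = 0.180
Q = 102.9, so δQ = 0.180 × 102.9 = 18.6.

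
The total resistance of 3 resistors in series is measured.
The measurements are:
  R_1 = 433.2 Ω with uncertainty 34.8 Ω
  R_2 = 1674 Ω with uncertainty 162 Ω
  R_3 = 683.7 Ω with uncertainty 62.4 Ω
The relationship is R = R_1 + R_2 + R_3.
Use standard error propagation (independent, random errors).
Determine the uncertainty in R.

For a sum/difference, combine absolute errors in quadrature:
  (δR_1)² = 1210;  (δR_2)² = 26200;  (δR_3)² = 3890
δR = √(31300) = 177 Ω

177 Ω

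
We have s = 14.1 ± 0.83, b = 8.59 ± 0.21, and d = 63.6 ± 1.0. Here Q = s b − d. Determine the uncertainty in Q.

Let p = s·b = 121. δp/p = √((1·δs/s)² + (1·δb/b)²) = √(0.00347 + 0.000598) = 0.0637, so δp = 7.72.
Q = p − d: δQ = √(δp² + δd²) = √(59.6 + 1.00) = 7.78

7.78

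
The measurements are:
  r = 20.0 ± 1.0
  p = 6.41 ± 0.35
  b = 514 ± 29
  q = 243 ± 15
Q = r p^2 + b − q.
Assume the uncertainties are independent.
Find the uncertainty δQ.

104

Let w = r·p^2 = 822. δw/w = √((1·δr/r)² + (2·δp/p)²) = √(0.00250 + 0.0119) = 0.120, so δw = 98.7.
Q = w + b − q: δQ = √(δw² + δb² + δq²) = √(9740 + 841 + 225) = 104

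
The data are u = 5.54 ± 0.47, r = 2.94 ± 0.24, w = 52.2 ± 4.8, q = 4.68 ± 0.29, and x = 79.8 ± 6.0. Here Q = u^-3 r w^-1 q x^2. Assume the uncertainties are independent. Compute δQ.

Q is a product of powers, so relative uncertainties combine in quadrature:
  (-3·δu/u)² = (-3×0.0848)² = 0.0648;  (1·δr/r)² = (1×0.0816)² = 0.00666;  (-1·δw/w)² = (-1×0.0920)² = 0.00846;  (1·δq/q)² = (1×0.0620)² = 0.00384;  (2·δx/x)² = (2×0.0752)² = 0.0226
δQ/Q = √(0.106) = 0.326
Q = 9.87, so δQ = 0.326 × 9.87 = 3.22.

3.22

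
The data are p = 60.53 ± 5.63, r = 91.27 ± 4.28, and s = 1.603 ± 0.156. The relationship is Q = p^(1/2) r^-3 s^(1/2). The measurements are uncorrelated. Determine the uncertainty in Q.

2.02e-06

Since Q is a product/quotient, work with relative uncertainties:
  (½·δp/p)² = (0.5×0.0930)² = 0.00216;  (-3·δr/r)² = (-3×0.0469)² = 0.0198;  (½·δs/s)² = (0.5×0.0973)² = 0.00237
δQ/Q = √(0.0243) = 0.156
Q = 1.296e-05, so δQ = 0.156 × 1.296e-05 = 2.02e-06.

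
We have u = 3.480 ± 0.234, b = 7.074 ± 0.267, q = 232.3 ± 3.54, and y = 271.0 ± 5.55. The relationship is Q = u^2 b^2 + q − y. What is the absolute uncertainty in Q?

93.7

Let p = u^2·b^2 = 606.0. δp/p = √((2·δu/u)² + (2·δb/b)²) = √(0.0181 + 0.00570) = 0.154, so δp = 93.5.
Q = p + q − y: δQ = √(δp² + δq² + δy²) = √(8730 + 12.5 + 30.8) = 93.7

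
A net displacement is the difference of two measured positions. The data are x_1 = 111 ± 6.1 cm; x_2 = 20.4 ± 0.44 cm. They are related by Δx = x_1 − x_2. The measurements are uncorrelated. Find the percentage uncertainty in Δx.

6.75%

Each term contributes (cᵢ δxᵢ)² to (δΔx)²:
  (δx_1)² = 37.2;  (δx_2)² = 0.194
δΔx = √(37.4) = 6.12 cm
Δx = 90.6 cm, so δΔx/Δx = 6.12/90.6 = 0.0675.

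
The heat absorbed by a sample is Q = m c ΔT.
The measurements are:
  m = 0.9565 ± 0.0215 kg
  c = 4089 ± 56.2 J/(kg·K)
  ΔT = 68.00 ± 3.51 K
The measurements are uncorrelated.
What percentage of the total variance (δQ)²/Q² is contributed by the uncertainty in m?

(δQ/Q)² = (1·δm/m)² + (1·δc/c)² + (1·δΔT/ΔT)²
  m term: (1×0.0225)² = 0.000505
  c term: (1×0.0137)² = 0.000189
  ΔT term: (1×0.0516)² = 0.00266
Total = 0.00336. Share from m = 0.000505/0.00336 = 0.150.

15.0%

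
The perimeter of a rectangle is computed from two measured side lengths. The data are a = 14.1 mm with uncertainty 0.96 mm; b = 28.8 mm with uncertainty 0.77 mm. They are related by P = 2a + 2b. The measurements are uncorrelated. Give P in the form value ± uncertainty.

85.8 ± 2.46 mm

Sums and differences: (δP)² = Σ (cᵢ δxᵢ)².
  (2·δa)² = 3.69;  (2·δb)² = 2.37
δP = √(6.06) = 2.46 mm
P = 85.8 mm.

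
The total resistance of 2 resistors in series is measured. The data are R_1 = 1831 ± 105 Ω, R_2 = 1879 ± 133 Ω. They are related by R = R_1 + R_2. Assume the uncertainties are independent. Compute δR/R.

R is a linear combination, so absolute uncertainties add in quadrature:
  (δR_1)² = 11000;  (δR_2)² = 17700
δR = √(28700) = 169 Ω
R = 3710 Ω, so δR/R = 169/3710 = 0.0457.

0.0457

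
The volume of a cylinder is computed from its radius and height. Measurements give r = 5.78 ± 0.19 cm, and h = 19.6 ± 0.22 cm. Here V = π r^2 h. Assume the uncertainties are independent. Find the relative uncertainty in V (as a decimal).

0.0667

Relative error in a monomial: (δV/V)² = Σ (nᵢ · δxᵢ/xᵢ)².
  (2·δr/r)² = (2×0.0329)² = 0.00432;  (1·δh/h)² = (1×0.0112)² = 0.000126
δV/V = √(0.00445) = 0.0667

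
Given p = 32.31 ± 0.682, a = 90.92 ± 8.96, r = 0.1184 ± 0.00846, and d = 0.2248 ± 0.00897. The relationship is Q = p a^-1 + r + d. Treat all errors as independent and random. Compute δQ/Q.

Let w = p·a^-1 = 0.3554. δw/w = √((1·δp/p)² + (-1·δa/a)²) = √(0.000446 + 0.00971) = 0.101, so δw = 0.0358.
Q = w + r + d: δQ = √(δw² + δr² + δd²) = √(0.00128 + 7.16e-05 + 8.05e-05) = 0.0379
Q = 0.6986, so δQ/Q = 0.0379/0.6986 = 0.0542.

0.0542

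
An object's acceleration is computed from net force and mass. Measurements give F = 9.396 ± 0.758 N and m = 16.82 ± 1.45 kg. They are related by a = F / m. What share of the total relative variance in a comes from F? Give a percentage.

46.7%

(δa/a)² = (1·δF/F)² + (-1·δm/m)²
  F term: (1×0.0807)² = 0.00651
  m term: (-1×0.0862)² = 0.00743
Total = 0.0139. Share from F = 0.00651/0.0139 = 0.467.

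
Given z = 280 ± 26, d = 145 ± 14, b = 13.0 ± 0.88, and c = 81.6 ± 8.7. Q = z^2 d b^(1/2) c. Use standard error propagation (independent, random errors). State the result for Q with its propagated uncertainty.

Relative error in a monomial: (δQ/Q)² = Σ (nᵢ · δxᵢ/xᵢ)².
  (2·δz/z)² = (2×0.0929)² = 0.0345;  (1·δd/d)² = (1×0.0966)² = 0.00932;  (½·δb/b)² = (0.5×0.0677)² = 0.00115;  (1·δc/c)² = (1×0.107)² = 0.0114
δQ/Q = √(0.0563) = 0.237
Q = 3.34e+09, so δQ = 0.237 × 3.34e+09 = 7.94e+08.

(3.34 ± 0.794) × 10^9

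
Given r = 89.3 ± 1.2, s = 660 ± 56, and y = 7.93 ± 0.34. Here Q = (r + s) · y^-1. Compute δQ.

8.14

Let u = r + s = 749. δu = √(δr² + δs²) = √(1.44 + 3140) = 56.0, so δu/u = 0.0748.
Q is then a monomial in u, y:
δQ/Q = √((δu/u)² + (-1·δy/y)²) = √(0.00559 + 0.00184) = 0.0862
Q = 94.5, so δQ = 0.0862 × 94.5 = 8.14.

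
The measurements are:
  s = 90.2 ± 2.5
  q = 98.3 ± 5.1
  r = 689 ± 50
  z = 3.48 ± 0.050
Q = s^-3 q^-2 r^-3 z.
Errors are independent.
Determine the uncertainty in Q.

Since Q is a product/quotient, work with relative uncertainties:
  (-3·δs/s)² = (-3×0.0277)² = 0.00691;  (-2·δq/q)² = (-2×0.0519)² = 0.0108;  (-3·δr/r)² = (-3×0.0726)² = 0.0474;  (1·δz/z)² = (1×0.0144)² = 0.000206
δQ/Q = √(0.0653) = 0.256
Q = 1.5e-18, so δQ = 0.256 × 1.5e-18 = 3.83e-19.

3.83e-19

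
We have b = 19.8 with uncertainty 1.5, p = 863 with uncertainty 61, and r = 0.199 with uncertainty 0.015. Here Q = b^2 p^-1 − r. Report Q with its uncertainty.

Let w = b^2·p^-1 = 0.454. δw/w = √((2·δb/b)² + (-1·δp/p)²) = √(0.0230 + 0.00500) = 0.167, so δw = 0.0760.
Q = w − r: δQ = √(δw² + δr²) = √(0.00577 + 0.000225) = 0.0774
Q = 0.255.

0.255 ± 0.0774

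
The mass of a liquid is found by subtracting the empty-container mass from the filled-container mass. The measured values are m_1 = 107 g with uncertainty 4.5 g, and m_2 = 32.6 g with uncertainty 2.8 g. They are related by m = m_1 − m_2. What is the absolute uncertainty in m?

For a sum/difference, combine absolute errors in quadrature:
  (δm_1)² = 20.2;  (δm_2)² = 7.84
δm = √(28.1) = 5.30 g

5.30 g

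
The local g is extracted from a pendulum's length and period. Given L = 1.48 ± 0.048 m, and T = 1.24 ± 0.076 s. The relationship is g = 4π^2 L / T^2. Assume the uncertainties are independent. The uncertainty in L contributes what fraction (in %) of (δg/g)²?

6.54%

(δg/g)² = (1·δL/L)² + (-2·δT/T)²
  L term: (1×0.0324)² = 0.00105
  T term: (-2×0.0613)² = 0.0150
Total = 0.0161. Share from L = 0.00105/0.0161 = 0.0654.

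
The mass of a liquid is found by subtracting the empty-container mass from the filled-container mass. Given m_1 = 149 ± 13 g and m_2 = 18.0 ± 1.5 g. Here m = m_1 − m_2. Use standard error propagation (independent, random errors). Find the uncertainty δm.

13.1 g

Sums and differences: (δm)² = Σ (cᵢ δxᵢ)².
  (δm_1)² = 169;  (δm_2)² = 2.25
δm = √(171) = 13.1 g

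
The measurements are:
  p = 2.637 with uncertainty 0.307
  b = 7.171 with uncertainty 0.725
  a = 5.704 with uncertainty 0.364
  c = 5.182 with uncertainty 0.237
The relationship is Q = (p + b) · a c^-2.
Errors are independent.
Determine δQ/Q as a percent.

Let u = p + b = 9.808. δu = √(δp² + δb²) = √(0.0942 + 0.526) = 0.787, so δu/u = 0.0803.
Q is then a monomial in u, a, c:
δQ/Q = √((δu/u)² + (1·δa/a)² + (-2·δc/c)²) = √(0.00644 + 0.00407 + 0.00837) = 0.137

13.7%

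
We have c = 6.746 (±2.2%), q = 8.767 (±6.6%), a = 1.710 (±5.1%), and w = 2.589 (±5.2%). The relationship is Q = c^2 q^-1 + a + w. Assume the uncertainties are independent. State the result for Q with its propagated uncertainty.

9.490 ± 0.442

Let p = c^2·q^-1 = 5.191. δp/p = √((2·δc/c)² + (-1·δq/q)²) = √(0.00194 + 0.00436) = 0.0793, so δp = 0.412.
Q = p + a + w: δQ = √(δp² + δa² + δw²) = √(0.170 + 0.00761 + 0.0181) = 0.442
Q = 9.490.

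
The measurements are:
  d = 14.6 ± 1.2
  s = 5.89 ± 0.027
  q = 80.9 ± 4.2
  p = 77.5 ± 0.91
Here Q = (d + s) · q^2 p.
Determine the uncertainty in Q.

1.25e+06

Let u = d + s = 20.5. δu = √(δd² + δs²) = √(1.44 + 0.000729) = 1.20, so δu/u = 0.0586.
Q is then a monomial in u, q, p:
δQ/Q = √((δu/u)² + (2·δq/q)² + (1·δp/p)²) = √(0.00343 + 0.0108 + 0.000138) = 0.120
Q = 1.04e+07, so δQ = 0.120 × 1.04e+07 = 1.25e+06.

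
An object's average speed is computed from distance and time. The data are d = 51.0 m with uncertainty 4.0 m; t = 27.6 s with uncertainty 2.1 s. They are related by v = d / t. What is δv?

0.202 m/s

Since v is a product/quotient, work with relative uncertainties:
  (1·δd/d)² = (1×0.0784)² = 0.00615;  (-1·δt/t)² = (-1×0.0761)² = 0.00579
δv/v = √(0.0119) = 0.109
v = 1.85 m/s, so δv = 0.109 × 1.85 = 0.202 m/s.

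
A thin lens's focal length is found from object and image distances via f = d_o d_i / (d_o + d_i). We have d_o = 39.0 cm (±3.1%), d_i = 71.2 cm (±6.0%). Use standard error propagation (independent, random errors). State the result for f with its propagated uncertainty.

∂f/∂d_o = (d_i/(d_o+d_i))² = 0.417;  ∂f/∂d_i = (d_o/(d_o+d_i))² = 0.125
δf = √((∂f/∂d_o · δd_o)² + (∂f/∂d_i · δd_i)²) = √(0.255 + 0.286) = 0.736 cm
f = 25.2 cm.

25.2 ± 0.736 cm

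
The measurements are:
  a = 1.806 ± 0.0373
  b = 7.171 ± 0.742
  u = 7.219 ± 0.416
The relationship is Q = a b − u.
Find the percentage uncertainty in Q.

24.9%

Let p = a·b = 12.95. δp/p = √((1·δa/a)² + (1·δb/b)²) = √(0.000427 + 0.0107) = 0.106, so δp = 1.37.
Q = p − u: δQ = √(δp² + δu²) = √(1.87 + 0.173) = 1.43
Q = 5.732, so δQ/Q = 1.43/5.732 = 0.249.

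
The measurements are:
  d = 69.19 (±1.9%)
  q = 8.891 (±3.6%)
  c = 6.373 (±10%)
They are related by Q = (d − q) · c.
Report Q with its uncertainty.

384.3 ± 39.4

Let u = d − q = 60.30. δu = √(δd² + δq²) = √(1.73 + 0.102) = 1.35, so δu/u = 0.0224.
Q is then a monomial in u, c:
δQ/Q = √((δu/u)² + (1·δc/c)²) = √(0.000503 + 0.0100) = 0.102
Q = 384.3, so δQ = 0.102 × 384.3 = 39.4.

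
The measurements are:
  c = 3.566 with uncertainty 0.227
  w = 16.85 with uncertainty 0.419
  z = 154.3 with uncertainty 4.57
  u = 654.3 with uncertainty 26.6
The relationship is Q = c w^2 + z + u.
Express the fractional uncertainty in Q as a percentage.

4.73%

Let p = c·w^2 = 1012. δp/p = √((1·δc/c)² + (2·δw/w)²) = √(0.00405 + 0.00247) = 0.0808, so δp = 81.8.
Q = p + z + u: δQ = √(δp² + δz² + δu²) = √(6690 + 20.9 + 708) = 86.1
Q = 1821, so δQ/Q = 86.1/1821 = 0.0473.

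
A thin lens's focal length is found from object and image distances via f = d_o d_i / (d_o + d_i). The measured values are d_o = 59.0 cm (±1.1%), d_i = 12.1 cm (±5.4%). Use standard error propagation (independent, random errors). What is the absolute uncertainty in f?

∂f/∂d_o = (d_i/(d_o+d_i))² = 0.0290;  ∂f/∂d_i = (d_o/(d_o+d_i))² = 0.689
δf = √((∂f/∂d_o · δd_o)² + (∂f/∂d_i · δd_i)²) = √(0.000353 + 0.202) = 0.450 cm

0.450 cm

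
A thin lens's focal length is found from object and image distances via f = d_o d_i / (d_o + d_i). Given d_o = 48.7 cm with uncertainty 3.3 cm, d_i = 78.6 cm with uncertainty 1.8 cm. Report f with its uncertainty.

∂f/∂d_o = (d_i/(d_o+d_i))² = 0.381;  ∂f/∂d_i = (d_o/(d_o+d_i))² = 0.146
δf = √((∂f/∂d_o · δd_o)² + (∂f/∂d_i · δd_i)²) = √(1.58 + 0.0694) = 1.29 cm
f = 30.1 cm.

30.1 ± 1.29 cm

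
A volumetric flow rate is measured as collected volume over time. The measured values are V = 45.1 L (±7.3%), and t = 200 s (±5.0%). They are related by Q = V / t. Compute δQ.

Products/powers → add relative errors in quadrature, weighted by exponent:
  (1·δV/V)² = (1×0.0730)² = 0.00533;  (-1·δt/t)² = (-1×0.0500)² = 0.00250
δQ/Q = √(0.00783) = 0.0885
Q = 0.226 L/s, so δQ = 0.0885 × 0.226 = 0.0200 L/s.

0.0200 L/s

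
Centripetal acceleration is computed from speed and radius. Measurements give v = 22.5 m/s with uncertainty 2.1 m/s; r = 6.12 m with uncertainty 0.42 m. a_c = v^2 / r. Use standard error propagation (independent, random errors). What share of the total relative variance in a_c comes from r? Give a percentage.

(δa_c/a_c)² = (2·δv/v)² + (-1·δr/r)²
  v term: (2×0.0933)² = 0.0348
  r term: (-1×0.0686)² = 0.00471
Total = 0.0396. Share from r = 0.00471/0.0396 = 0.119.

11.9%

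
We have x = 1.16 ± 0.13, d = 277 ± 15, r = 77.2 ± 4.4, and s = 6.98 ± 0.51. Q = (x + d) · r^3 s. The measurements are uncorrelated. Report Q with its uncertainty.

Let u = x + d = 278. δu = √(δx² + δd²) = √(0.0169 + 225) = 15.0, so δu/u = 0.0539.
Q is then a monomial in u, r, s:
δQ/Q = √((δu/u)² + (3·δr/r)² + (1·δs/s)²) = √(0.00291 + 0.0292 + 0.00534) = 0.194
Q = 8.93e+08, so δQ = 0.194 × 8.93e+08 = 1.73e+08.

(8.93 ± 1.73) × 10^8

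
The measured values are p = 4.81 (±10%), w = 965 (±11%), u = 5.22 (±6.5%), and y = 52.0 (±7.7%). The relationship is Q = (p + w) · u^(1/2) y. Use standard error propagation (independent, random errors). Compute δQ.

15900

Let h = p + w = 970. δh = √(δp² + δw²) = √(0.231 + 11300) = 106, so δh/h = 0.109.
Q is then a monomial in h, u, y:
δQ/Q = √((δh/h)² + (½·δu/u)² + (1·δy/y)²) = √(0.0120 + 0.00106 + 0.00593) = 0.138
Q = 1.15e+05, so δQ = 0.138 × 1.15e+05 = 15900.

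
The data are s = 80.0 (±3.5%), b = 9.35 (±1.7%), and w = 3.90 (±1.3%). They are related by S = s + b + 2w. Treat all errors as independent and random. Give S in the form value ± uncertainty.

97.2 ± 2.81

S is a linear combination, so absolute uncertainties add in quadrature:
  (δs)² = 7.84;  (δb)² = 0.0253;  (2·δw)² = 0.0103
δS = √(7.88) = 2.81
S = 97.2.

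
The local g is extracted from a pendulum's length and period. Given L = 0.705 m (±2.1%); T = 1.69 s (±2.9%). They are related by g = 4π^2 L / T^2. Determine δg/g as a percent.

Since g is a product/quotient, work with relative uncertainties:
  (1·δL/L)² = (1×0.0210)² = 0.000441;  (-2·δT/T)² = (-2×0.0290)² = 0.00336
δg/g = √(0.00381) = 0.0617

6.17%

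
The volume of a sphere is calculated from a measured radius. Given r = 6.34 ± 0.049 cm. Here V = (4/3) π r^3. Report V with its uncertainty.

1070 ± 24.8 cm^3

V ∝ r^3, so δV/V = |3| · δr/r = 3 × 0.00773 = 0.0232.
V = 1070 cm^3, so δV = 0.0232 × 1070 = 24.8 cm^3.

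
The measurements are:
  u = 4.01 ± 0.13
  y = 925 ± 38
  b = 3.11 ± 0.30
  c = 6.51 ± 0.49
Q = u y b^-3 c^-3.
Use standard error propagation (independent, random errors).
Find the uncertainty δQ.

0.166

Q is a product of powers, so relative uncertainties combine in quadrature:
  (1·δu/u)² = (1×0.0324)² = 0.00105;  (1·δy/y)² = (1×0.0411)² = 0.00169;  (-3·δb/b)² = (-3×0.0965)² = 0.0837;  (-3·δc/c)² = (-3×0.0753)² = 0.0510
δQ/Q = √(0.137) = 0.371
Q = 0.447, so δQ = 0.371 × 0.447 = 0.166.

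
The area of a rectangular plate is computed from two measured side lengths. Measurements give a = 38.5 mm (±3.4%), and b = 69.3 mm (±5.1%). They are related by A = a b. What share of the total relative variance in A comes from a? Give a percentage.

30.8%

(δA/A)² = (1·δa/a)² + (1·δb/b)²
  a term: (1×0.0340)² = 0.00116
  b term: (1×0.0510)² = 0.00260
Total = 0.00376. Share from a = 0.00116/0.00376 = 0.308.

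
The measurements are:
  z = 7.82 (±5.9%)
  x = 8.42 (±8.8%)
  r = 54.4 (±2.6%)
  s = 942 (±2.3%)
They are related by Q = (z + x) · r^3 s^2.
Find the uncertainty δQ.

Let u = z + x = 16.2. δu = √(δz² + δx²) = √(0.213 + 0.549) = 0.873, so δu/u = 0.0537.
Q is then a monomial in u, r, s:
δQ/Q = √((δu/u)² + (3·δr/r)² + (2·δs/s)²) = √(0.00289 + 0.00608 + 0.00212) = 0.105
Q = 2.32e+12, so δQ = 0.105 × 2.32e+12 = 2.44e+11.

2.44e+11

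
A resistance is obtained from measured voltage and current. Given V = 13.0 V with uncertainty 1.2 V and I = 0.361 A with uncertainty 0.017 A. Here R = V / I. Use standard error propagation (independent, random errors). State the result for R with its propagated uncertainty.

Products/powers → add relative errors in quadrature, weighted by exponent:
  (1·δV/V)² = (1×0.0923)² = 0.00852;  (-1·δI/I)² = (-1×0.0471)² = 0.00222
δR/R = √(0.0107) = 0.104
R = 36.0 Ω, so δR = 0.104 × 36.0 = 3.73 Ω.

36.0 ± 3.73 Ω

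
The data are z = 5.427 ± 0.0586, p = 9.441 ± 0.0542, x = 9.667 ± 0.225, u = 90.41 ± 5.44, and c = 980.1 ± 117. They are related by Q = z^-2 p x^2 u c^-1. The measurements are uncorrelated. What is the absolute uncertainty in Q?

Products/powers → add relative errors in quadrature, weighted by exponent:
  (-2·δz/z)² = (-2×0.0108)² = 0.000466;  (1·δp/p)² = (1×0.00574)² = 3.3e-05;  (2·δx/x)² = (2×0.0233)² = 0.00217;  (1·δu/u)² = (1×0.0602)² = 0.00362;  (-1·δc/c)² = (-1×0.119)² = 0.0143
δQ/Q = √(0.0205) = 0.143
Q = 2.763, so δQ = 0.143 × 2.763 = 0.396.

0.396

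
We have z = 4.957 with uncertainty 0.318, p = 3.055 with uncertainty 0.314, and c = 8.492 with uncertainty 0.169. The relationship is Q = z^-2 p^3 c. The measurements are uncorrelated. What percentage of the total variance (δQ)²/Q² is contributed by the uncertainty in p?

(δQ/Q)² = (-2·δz/z)² + (3·δp/p)² + (1·δc/c)²
  z term: (-2×0.0642)² = 0.0165
  p term: (3×0.103)² = 0.0951
  c term: (1×0.0199)² = 0.000396
Total = 0.112. Share from p = 0.0951/0.112 = 0.849.

84.9%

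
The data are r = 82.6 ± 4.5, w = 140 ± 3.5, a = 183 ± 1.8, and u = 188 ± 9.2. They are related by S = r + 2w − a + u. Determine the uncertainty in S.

Sums and differences: (δS)² = Σ (cᵢ δxᵢ)².
  (δr)² = 20.2;  (2·δw)² = 49.0;  (δa)² = 3.24;  (δu)² = 84.6
δS = √(157) = 12.5

12.5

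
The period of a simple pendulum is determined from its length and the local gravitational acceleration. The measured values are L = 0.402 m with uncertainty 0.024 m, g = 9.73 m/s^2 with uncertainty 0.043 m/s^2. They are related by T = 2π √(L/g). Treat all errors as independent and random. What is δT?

0.0382 s

For a monomial T ∝ L^(1/2), g^(-1/2), fractional errors add in quadrature:
  (½·δL/L)² = (0.5×0.0597)² = 0.000891;  (−½·δg/g)² = (-0.5×0.00442)² = 4.88e-06
δT/T = √(0.000896) = 0.0299
T = 1.28 s, so δT = 0.0299 × 1.28 = 0.0382 s.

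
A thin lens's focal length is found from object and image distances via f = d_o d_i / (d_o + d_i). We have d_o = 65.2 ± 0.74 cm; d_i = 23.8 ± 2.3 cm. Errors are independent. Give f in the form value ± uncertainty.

∂f/∂d_o = (d_i/(d_o+d_i))² = 0.0715;  ∂f/∂d_i = (d_o/(d_o+d_i))² = 0.537
δf = √((∂f/∂d_o · δd_o)² + (∂f/∂d_i · δd_i)²) = √(0.00280 + 1.52) = 1.24 cm
f = 17.4 cm.

17.4 ± 1.24 cm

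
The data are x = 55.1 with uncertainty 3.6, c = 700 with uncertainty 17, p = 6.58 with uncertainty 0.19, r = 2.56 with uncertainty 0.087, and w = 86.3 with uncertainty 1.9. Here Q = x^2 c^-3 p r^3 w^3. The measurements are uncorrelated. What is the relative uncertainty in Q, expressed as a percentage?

Each factor contributes (exponent × relative error)² to (δQ/Q)²:
  (2·δx/x)² = (2×0.0653)² = 0.0171;  (-3·δc/c)² = (-3×0.0243)² = 0.00531;  (1·δp/p)² = (1×0.0289)² = 0.000834;  (3·δr/r)² = (3×0.0340)² = 0.0104;  (3·δw/w)² = (3×0.0220)² = 0.00436
δQ/Q = √(0.0380) = 0.195

19.5%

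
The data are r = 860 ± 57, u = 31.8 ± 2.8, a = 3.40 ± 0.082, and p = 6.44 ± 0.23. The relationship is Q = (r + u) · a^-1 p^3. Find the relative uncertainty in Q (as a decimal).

Let w = r + u = 892. δw = √(δr² + δu²) = √(3250 + 7.84) = 57.1, so δw/w = 0.0640.
Q is then a monomial in w, a, p:
δQ/Q = √((δw/w)² + (-1·δa/a)² + (3·δp/p)²) = √(0.00410 + 0.000582 + 0.0115) = 0.127

0.127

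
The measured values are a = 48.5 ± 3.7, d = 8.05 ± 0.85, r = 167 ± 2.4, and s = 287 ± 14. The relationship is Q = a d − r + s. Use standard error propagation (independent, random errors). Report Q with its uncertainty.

Let p = a·d = 390. δp/p = √((1·δa/a)² + (1·δd/d)²) = √(0.00582 + 0.0111) = 0.130, so δp = 50.9.
Q = p − r + s: δQ = √(δp² + δr² + δs²) = √(2590 + 5.76 + 196) = 52.8
Q = 510.

510 ± 52.8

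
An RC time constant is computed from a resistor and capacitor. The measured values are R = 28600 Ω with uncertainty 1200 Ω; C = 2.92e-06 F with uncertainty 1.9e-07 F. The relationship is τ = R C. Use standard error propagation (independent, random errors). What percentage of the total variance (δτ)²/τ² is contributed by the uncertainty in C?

70.6%

(δτ/τ)² = (1·δR/R)² + (1·δC/C)²
  R term: (1×0.0420)² = 0.00176
  C term: (1×0.0651)² = 0.00423
Total = 0.00599. Share from C = 0.00423/0.00599 = 0.706.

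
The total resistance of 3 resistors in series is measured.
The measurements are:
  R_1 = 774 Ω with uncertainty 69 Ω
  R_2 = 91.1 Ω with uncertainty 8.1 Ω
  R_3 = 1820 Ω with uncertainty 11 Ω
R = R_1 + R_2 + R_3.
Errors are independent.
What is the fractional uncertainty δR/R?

Each term contributes (cᵢ δxᵢ)² to (δR)²:
  (δR_1)² = 4760;  (δR_2)² = 65.6;  (δR_3)² = 121
δR = √(4950) = 70.3 Ω
R = 2690 Ω, so δR/R = 70.3/2690 = 0.0262.

0.0262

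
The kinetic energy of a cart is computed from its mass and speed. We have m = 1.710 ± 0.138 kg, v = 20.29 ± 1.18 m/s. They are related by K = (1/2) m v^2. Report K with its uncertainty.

For a monomial K ∝ m, v^2, fractional errors add in quadrature:
  (1·δm/m)² = (1×0.0807)² = 0.00651;  (2·δv/v)² = (2×0.0582)² = 0.0135
δK/K = √(0.0200) = 0.142
K = 352.0 J, so δK = 0.142 × 352.0 = 49.8 J.

352.0 ± 49.8 J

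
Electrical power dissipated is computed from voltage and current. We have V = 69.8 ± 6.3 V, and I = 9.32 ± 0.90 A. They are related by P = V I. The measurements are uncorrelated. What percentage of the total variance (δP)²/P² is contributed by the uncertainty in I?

53.4%

(δP/P)² = (1·δV/V)² + (1·δI/I)²
  V term: (1×0.0903)² = 0.00815
  I term: (1×0.0966)² = 0.00933
Total = 0.0175. Share from I = 0.00933/0.0175 = 0.534.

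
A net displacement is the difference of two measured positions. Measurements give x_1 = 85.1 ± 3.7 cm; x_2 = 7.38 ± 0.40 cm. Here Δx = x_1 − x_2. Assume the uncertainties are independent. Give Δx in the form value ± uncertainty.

77.7 ± 3.72 cm

For a sum/difference, combine absolute errors in quadrature:
  (δx_1)² = 13.7;  (δx_2)² = 0.160
δΔx = √(13.9) = 3.72 cm
Δx = 77.7 cm.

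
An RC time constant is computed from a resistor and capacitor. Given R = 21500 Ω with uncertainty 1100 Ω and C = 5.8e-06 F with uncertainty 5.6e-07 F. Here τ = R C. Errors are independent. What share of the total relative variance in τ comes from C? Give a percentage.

78.1%

(δτ/τ)² = (1·δR/R)² + (1·δC/C)²
  R term: (1×0.0512)² = 0.00262
  C term: (1×0.0966)² = 0.00932
Total = 0.0119. Share from C = 0.00932/0.0119 = 0.781.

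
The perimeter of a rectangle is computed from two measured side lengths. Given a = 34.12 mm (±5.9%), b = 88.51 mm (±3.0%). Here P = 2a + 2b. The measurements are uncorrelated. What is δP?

Each term contributes (cᵢ δxᵢ)² to (δP)²:
  (2·δa)² = 16.2;  (2·δb)² = 28.2
δP = √(44.4) = 6.66 mm

6.66 mm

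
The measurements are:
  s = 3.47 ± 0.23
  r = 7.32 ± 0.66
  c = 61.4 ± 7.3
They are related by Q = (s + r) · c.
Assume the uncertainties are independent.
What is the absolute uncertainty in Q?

89.7

Let u = s + r = 10.8. δu = √(δs² + δr²) = √(0.0529 + 0.436) = 0.699, so δu/u = 0.0648.
Q is then a monomial in u, c:
δQ/Q = √((δu/u)² + (1·δc/c)²) = √(0.00420 + 0.0141) = 0.135
Q = 663, so δQ = 0.135 × 663 = 89.7.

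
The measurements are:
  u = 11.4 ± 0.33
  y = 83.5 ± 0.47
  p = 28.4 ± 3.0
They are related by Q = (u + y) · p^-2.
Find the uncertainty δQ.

Let w = u + y = 94.9. δw = √(δu² + δy²) = √(0.109 + 0.221) = 0.574, so δw/w = 0.00605.
Q is then a monomial in w, p:
δQ/Q = √((δw/w)² + (-2·δp/p)²) = √(3.66e-05 + 0.0446) = 0.211
Q = 0.118, so δQ = 0.211 × 0.118 = 0.0249.

0.0249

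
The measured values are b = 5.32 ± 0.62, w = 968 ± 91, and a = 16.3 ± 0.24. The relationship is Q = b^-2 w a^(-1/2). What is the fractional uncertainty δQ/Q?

0.251

Since Q is a product/quotient, work with relative uncertainties:
  (-2·δb/b)² = (-2×0.117)² = 0.0543;  (1·δw/w)² = (1×0.0940)² = 0.00884;  (−½·δa/a)² = (-0.5×0.0147)² = 5.42e-05
δQ/Q = √(0.0632) = 0.251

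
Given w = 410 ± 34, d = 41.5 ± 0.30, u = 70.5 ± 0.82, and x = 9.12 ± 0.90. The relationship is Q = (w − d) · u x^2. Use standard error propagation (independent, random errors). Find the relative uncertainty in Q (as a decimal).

Let h = w − d = 368. δh = √(δw² + δd²) = √(1160 + 0.0900) = 34.0, so δh/h = 0.0923.
Q is then a monomial in h, u, x:
δQ/Q = √((δh/h)² + (1·δu/u)² + (2·δx/x)²) = √(0.00851 + 0.000135 + 0.0390) = 0.218

0.218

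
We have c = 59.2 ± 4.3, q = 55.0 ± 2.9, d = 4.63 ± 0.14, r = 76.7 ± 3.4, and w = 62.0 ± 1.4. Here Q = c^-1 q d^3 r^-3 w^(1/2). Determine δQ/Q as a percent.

18.5%

Each factor contributes (exponent × relative error)² to (δQ/Q)²:
  (-1·δc/c)² = (-1×0.0726)² = 0.00528;  (1·δq/q)² = (1×0.0527)² = 0.00278;  (3·δd/d)² = (3×0.0302)² = 0.00823;  (-3·δr/r)² = (-3×0.0443)² = 0.0177;  (½·δw/w)² = (0.5×0.0226)² = 0.000127
δQ/Q = √(0.0341) = 0.185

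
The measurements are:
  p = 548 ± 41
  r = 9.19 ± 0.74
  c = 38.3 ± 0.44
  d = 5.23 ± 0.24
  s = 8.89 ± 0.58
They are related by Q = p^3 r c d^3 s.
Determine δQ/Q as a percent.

For a monomial Q ∝ p^3, r, c, d^3, s, fractional errors add in quadrature:
  (3·δp/p)² = (3×0.0748)² = 0.0504;  (1·δr/r)² = (1×0.0805)² = 0.00648;  (1·δc/c)² = (1×0.0115)² = 0.000132;  (3·δd/d)² = (3×0.0459)² = 0.0190;  (1·δs/s)² = (1×0.0652)² = 0.00426
δQ/Q = √(0.0802) = 0.283

28.3%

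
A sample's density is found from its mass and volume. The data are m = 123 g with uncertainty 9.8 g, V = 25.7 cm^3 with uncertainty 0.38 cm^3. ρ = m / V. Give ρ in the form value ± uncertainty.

Relative error in a monomial: (δρ/ρ)² = Σ (nᵢ · δxᵢ/xᵢ)².
  (1·δm/m)² = (1×0.0797)² = 0.00635;  (-1·δV/V)² = (-1×0.0148)² = 0.000219
δρ/ρ = √(0.00657) = 0.0810
ρ = 4.79 g/cm^3, so δρ = 0.0810 × 4.79 = 0.388 g/cm^3.

4.79 ± 0.388 g/cm^3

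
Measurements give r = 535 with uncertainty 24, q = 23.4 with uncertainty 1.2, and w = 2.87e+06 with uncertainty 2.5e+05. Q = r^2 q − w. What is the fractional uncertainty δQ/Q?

Let p = r^2·q = 6.7e+06. δp/p = √((2·δr/r)² + (1·δq/q)²) = √(0.00805 + 0.00263) = 0.103, so δp = 6.92e+05.
Q = p − w: δQ = √(δp² + δw²) = √(4.79e+11 + 6.25e+10) = 7.36e+05
Q = 3.83e+06, so δQ/Q = 7.36e+05/3.83e+06 = 0.192.

0.192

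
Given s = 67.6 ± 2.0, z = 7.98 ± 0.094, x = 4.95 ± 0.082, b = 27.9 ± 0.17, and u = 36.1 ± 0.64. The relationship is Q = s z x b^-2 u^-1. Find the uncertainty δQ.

Products/powers → add relative errors in quadrature, weighted by exponent:
  (1·δs/s)² = (1×0.0296)² = 0.000875;  (1·δz/z)² = (1×0.0118)² = 0.000139;  (1·δx/x)² = (1×0.0166)² = 0.000274;  (-2·δb/b)² = (-2×0.00609)² = 0.000149;  (-1·δu/u)² = (-1×0.0177)² = 0.000314
δQ/Q = √(0.00175) = 0.0418
Q = 0.0950, so δQ = 0.0418 × 0.0950 = 0.00398.

0.00398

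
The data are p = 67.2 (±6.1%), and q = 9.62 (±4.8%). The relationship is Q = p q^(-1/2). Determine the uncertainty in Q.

1.42

Since Q is a product/quotient, work with relative uncertainties:
  (1·δp/p)² = (1×0.0610)² = 0.00372;  (−½·δq/q)² = (-0.5×0.0480)² = 0.000576
δQ/Q = √(0.00430) = 0.0656
Q = 21.7, so δQ = 0.0656 × 21.7 = 1.42.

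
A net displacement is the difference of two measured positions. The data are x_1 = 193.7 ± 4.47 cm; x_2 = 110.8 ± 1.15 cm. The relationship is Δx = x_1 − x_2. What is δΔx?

Absolute uncertainties add in quadrature for a linear combination:
  (δx_1)² = 20.0;  (δx_2)² = 1.32
δΔx = √(21.3) = 4.62 cm

4.62 cm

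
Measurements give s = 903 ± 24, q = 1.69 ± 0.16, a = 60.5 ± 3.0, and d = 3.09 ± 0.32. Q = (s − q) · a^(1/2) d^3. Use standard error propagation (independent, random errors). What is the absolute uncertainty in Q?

64700

Let u = s − q = 901. δu = √(δs² + δq²) = √(576 + 0.0256) = 24.0, so δu/u = 0.0266.
Q is then a monomial in u, a, d:
δQ/Q = √((δu/u)² + (½·δa/a)² + (3·δd/d)²) = √(0.000709 + 0.000615 + 0.0965) = 0.313
Q = 2.07e+05, so δQ = 0.313 × 2.07e+05 = 64700.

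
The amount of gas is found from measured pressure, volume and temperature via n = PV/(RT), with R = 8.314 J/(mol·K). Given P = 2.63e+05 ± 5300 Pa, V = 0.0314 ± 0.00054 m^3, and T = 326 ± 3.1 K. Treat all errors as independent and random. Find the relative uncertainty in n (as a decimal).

0.0281

Products/powers → add relative errors in quadrature, weighted by exponent:
  (1·δP/P)² = (1×0.0202)² = 0.000406;  (1·δV/V)² = (1×0.0172)² = 0.000296;  (-1·δT/T)² = (-1×0.00951)² = 9.04e-05
δn/n = √(0.000792) = 0.0281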